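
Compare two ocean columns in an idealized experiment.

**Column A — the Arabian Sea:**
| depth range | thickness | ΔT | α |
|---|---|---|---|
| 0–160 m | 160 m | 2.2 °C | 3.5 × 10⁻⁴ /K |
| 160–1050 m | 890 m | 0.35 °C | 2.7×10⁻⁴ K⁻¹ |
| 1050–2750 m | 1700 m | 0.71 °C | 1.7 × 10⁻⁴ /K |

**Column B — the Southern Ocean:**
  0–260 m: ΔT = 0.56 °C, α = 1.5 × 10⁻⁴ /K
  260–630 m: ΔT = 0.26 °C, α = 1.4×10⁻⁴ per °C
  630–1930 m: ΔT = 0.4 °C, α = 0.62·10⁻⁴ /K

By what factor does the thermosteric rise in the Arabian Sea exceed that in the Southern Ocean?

a factor of 6.11

A 2.2 × 160 × 3.5×10⁻⁴ = 0.12320 m
A 890 × 2.7×10⁻⁴ × 0.35 = 0.084105 m
A 1700 × 0.71 × 1.7×10⁻⁴ = 0.20519 m
A total: 0.412495 m
B 0–260 m: 0.56 × 260 × 1.5×10⁻⁴ = 0.02184 m
B 260–630 m: 0.26 × 370 × 1.4×10⁻⁴ = 0.013468 m
B Layer 3: 0.4 × 0.62×10⁻⁴ × 1300 = 0.03224 m
B total: 0.067548 m
Ratio: 0.412495 / 0.067548 ≈ 6.107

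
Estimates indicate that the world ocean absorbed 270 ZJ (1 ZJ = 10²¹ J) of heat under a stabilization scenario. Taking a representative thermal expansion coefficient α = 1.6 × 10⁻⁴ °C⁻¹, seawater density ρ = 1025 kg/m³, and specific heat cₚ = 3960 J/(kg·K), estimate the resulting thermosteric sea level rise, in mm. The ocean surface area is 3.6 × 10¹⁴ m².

about 29.6 mm

Per unit area: Q = 270×10²¹ / (3.6×10¹⁴) = 7.5×10⁸ J/m²
Δh = αQ/(ρcₚ) = 1.6×10⁻⁴ × 7.5×10⁸ / (1025 × 3960) ≈ 0.029564 m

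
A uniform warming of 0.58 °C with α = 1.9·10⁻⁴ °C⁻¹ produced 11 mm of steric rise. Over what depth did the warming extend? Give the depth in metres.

H = Δh/(αΔT) = 0.011 / (1.9×10⁻⁴ × 0.58) ≈ 99.82 m

about 99.8 m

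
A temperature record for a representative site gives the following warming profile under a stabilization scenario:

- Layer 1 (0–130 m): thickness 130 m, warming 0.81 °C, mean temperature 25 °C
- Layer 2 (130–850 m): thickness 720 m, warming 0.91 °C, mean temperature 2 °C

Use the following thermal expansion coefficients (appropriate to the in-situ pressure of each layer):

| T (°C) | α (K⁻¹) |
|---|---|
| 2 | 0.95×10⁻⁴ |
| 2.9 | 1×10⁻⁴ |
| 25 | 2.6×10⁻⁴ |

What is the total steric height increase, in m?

0.0896 m

Layer 1 at 25 °C → α = 2.6×10⁻⁴ K⁻¹
Layer 2 at 2 °C → α = 0.95×10⁻⁴ K⁻¹
Layer 1: 2.6×10⁻⁴ × 0.81 × 130 = 0.027378 m
130–850 m: 720 × 0.91 × 0.95×10⁻⁴ = 0.062244 m
Δh = 0.027378 + 0.062244 = 0.089622 m ≈ 0.0896 m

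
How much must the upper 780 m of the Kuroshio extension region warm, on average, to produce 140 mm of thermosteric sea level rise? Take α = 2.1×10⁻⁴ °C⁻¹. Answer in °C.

ΔT ≈ 0.855 °C

ΔT = Δh/(αH) = 0.14 / (2.1×10⁻⁴ × 780) ≈ 0.8547 °C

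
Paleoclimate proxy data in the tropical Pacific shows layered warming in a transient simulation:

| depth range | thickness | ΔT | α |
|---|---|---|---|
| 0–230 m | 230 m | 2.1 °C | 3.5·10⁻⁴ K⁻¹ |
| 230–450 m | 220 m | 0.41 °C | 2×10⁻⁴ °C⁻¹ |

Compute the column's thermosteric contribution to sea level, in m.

0.187 m

0–230 m: 3.5×10⁻⁴ × 2.1 × 230 = 0.16905 m
230–450 m: 2×10⁻⁴ × 0.41 × 220 = 0.01804 m
Δh = 0.16905 + 0.01804 = 0.18709 m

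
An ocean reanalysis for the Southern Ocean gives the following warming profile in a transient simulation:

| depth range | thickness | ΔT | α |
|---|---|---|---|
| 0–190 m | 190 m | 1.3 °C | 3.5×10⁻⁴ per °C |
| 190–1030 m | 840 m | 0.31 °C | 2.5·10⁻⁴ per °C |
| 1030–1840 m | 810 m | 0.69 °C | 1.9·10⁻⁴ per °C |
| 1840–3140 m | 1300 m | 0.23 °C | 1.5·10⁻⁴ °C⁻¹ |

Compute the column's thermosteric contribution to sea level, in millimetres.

190 × 1.3 × 3.5×10⁻⁴ = 0.08645 m
190–1030 m: 840 × 0.31 × 2.5×10⁻⁴ = 0.06510 m
Layer 3: 810 × 1.9×10⁻⁴ × 0.69 = 0.106191 m
1300 × 1.5×10⁻⁴ × 0.23 = 0.04485 m
Δh = 0.08645 + 0.06510 + 0.106191 + 0.04485 = 0.302591 m

303 mm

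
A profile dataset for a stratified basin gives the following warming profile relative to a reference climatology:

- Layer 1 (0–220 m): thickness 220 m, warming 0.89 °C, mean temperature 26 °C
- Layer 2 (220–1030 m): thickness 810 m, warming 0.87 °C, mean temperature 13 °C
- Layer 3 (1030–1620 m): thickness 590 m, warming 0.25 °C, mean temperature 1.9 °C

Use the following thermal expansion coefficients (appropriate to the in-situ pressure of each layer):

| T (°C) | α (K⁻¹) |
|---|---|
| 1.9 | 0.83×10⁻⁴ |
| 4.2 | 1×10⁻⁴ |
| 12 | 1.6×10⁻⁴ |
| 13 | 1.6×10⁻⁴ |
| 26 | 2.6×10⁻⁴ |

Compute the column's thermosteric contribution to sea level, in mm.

Layer 1 at 26 °C → α = 2.6×10⁻⁴ K⁻¹
Layer 2 at 13 °C → α = 1.6×10⁻⁴ K⁻¹
Layer 3 at 1.9 °C → α = 0.83×10⁻⁴ K⁻¹
Layer 1: 220 × 2.6×10⁻⁴ × 0.89 = 0.050908 m
220–1030 m: 1.6×10⁻⁴ × 810 × 0.87 = 0.112752 m
Layer 3: 0.25 × 0.83×10⁻⁴ × 590 = 0.0122425 m
Δh = 0.050908 + 0.112752 + 0.0122425 = 0.1759025 m

176 mm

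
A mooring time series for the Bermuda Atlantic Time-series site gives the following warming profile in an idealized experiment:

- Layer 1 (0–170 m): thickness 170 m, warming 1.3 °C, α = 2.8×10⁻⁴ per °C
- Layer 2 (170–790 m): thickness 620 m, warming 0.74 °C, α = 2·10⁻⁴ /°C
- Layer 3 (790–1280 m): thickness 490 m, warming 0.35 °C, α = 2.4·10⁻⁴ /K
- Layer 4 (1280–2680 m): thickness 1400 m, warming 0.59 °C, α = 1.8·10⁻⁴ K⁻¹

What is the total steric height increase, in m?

0.343 m of thermosteric rise

1.3 × 170 × 2.8×10⁻⁴ = 0.06188 m
620 × 0.74 × 2×10⁻⁴ = 0.09176 m
790–1280 m: 0.35 × 2.4×10⁻⁴ × 490 = 0.04116 m
Layer 4: 0.59 × 1.8×10⁻⁴ × 1400 = 0.14868 m
Δh = 0.06188 + 0.09176 + 0.04116 + 0.14868 = 0.34348 m ≈ 0.343 m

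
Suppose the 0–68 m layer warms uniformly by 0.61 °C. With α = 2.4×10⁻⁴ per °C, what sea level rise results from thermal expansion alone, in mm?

9.96 mm

Δh = αΔT·H = 2.4×10⁻⁴ × 0.61 × 68 = 0.0099552 m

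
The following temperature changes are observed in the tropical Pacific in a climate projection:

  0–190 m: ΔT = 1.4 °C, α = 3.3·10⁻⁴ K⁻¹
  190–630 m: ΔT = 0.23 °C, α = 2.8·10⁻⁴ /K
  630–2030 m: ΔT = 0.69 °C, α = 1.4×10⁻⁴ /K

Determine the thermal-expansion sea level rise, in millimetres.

Δh ≈ 251 mm

0–190 m: 1.4 × 190 × 3.3×10⁻⁴ = 0.08778 m
190–630 m: 0.23 × 440 × 2.8×10⁻⁴ = 0.028336 m
630–2030 m: 1400 × 0.69 × 1.4×10⁻⁴ = 0.13524 m
Δh = 0.08778 + 0.028336 + 0.13524 = 0.251356 m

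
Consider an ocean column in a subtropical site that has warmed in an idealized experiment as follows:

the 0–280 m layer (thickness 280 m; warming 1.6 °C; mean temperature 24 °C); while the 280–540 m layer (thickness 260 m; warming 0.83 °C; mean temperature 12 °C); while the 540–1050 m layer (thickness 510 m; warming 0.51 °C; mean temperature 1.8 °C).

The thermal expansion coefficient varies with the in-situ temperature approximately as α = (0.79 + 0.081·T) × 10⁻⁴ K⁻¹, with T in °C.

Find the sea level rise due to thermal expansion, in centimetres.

Layer 1: α = (0.79 + 0.081×24)×10⁻⁴ = 2.734×10⁻⁴ K⁻¹
Layer 2: α = (0.79 + 0.081×12)×10⁻⁴ = 1.762×10⁻⁴ K⁻¹
Layer 3: α = (0.79 + 0.081×1.8)×10⁻⁴ = 0.9358×10⁻⁴ K⁻¹
Layer 1: 280 × 1.6 × 2.734×10⁻⁴ = 0.1224832 m
280–540 m: 260 × 0.83 × 1.762×10⁻⁴ = 0.03802396 m
540–1050 m: 510 × 0.9358×10⁻⁴ × 0.51 = 0.024340158 m
Δh = 0.1224832 + 0.03802396 + 0.024340158 = 0.184847318 m

Δh = 18.5 cm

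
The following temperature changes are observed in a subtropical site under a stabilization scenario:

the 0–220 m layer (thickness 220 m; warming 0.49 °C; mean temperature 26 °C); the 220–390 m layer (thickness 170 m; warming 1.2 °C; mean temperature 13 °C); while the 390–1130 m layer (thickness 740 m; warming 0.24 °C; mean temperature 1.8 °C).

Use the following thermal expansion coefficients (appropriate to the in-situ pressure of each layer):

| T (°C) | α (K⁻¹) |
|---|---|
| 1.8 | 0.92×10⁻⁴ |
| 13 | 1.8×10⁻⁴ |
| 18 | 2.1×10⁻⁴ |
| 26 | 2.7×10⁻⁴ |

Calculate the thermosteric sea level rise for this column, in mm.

Δh ≈ 82.2 mm

Layer 1 at 26 °C → α = 2.7×10⁻⁴ K⁻¹
Layer 2 at 13 °C → α = 1.8×10⁻⁴ K⁻¹
Layer 3 at 1.8 °C → α = 0.92×10⁻⁴ K⁻¹
Layer 1: 0.49 × 220 × 2.7×10⁻⁴ = 0.029106 m
170 × 1.8×10⁻⁴ × 1.2 = 0.03672 m
390–1130 m: 0.92×10⁻⁴ × 740 × 0.24 = 0.0163392 m
Δh = 0.029106 + 0.03672 + 0.0163392 = 0.0821652 m ≈ 82.2 mm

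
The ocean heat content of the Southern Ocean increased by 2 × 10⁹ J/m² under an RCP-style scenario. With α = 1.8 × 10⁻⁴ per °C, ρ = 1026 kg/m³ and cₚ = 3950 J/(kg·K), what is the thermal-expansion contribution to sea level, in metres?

Δh ≈ 0.0888 m

Δh = αQ/(ρcₚ) = 1.8×10⁻⁴ × 2×10⁹ / (1026 × 3950) ≈ 0.08883 m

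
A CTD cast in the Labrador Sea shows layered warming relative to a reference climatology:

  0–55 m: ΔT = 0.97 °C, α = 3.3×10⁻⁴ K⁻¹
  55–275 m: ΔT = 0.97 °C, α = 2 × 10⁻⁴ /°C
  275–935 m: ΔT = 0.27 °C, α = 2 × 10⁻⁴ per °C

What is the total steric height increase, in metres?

Δh = 0.0959 m

Layer 1: 3.3×10⁻⁴ × 55 × 0.97 = 0.0176055 m
55–275 m: 2×10⁻⁴ × 220 × 0.97 = 0.04268 m
275–935 m: 0.27 × 660 × 2×10⁻⁴ = 0.03564 m
Δh = 0.0176055 + 0.04268 + 0.03564 = 0.0959255 m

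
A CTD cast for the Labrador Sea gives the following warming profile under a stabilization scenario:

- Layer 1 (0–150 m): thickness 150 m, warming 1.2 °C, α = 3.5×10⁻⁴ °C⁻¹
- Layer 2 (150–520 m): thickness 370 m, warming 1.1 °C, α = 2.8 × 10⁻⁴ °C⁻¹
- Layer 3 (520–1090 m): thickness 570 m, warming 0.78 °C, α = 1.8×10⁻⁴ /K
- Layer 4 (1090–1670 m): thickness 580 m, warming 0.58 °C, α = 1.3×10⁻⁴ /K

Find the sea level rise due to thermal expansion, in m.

3.5×10⁻⁴ × 1.2 × 150 = 0.06300 m
Layer 2: 370 × 1.1 × 2.8×10⁻⁴ = 0.11396 m
Layer 3: 570 × 1.8×10⁻⁴ × 0.78 = 0.080028 m
Layer 4: 580 × 1.3×10⁻⁴ × 0.58 = 0.043732 m
Δh = 0.06300 + 0.11396 + 0.080028 + 0.043732 = 0.30072 m ≈ 0.30 m

0.30 m of thermosteric rise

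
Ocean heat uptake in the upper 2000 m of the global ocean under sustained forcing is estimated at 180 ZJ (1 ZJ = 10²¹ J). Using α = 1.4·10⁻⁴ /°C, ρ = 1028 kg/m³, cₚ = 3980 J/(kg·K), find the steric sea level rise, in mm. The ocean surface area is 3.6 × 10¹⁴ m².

Per unit area: Q = 180×10²¹ / (3.6×10¹⁴) = 5×10⁸ J/m²
Δh = αQ/(ρcₚ) = 1.4×10⁻⁴ × 5×10⁸ / (1028 × 3980) ≈ 0.017109 m

Δh = 17.1 mm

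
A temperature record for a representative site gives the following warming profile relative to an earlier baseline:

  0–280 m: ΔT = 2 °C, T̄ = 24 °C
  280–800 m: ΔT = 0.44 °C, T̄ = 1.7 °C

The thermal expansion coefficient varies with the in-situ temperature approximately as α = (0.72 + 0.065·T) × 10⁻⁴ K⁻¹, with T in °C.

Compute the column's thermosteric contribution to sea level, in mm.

Δh = 147 mm

Layer 1: α = (0.72 + 0.065×24)×10⁻⁴ = 2.28×10⁻⁴ K⁻¹
Layer 2: α = (0.72 + 0.065×1.7)×10⁻⁴ = 0.8305×10⁻⁴ K⁻¹
280 × 2.28×10⁻⁴ × 2 = 0.12768 m
520 × 0.8305×10⁻⁴ × 0.44 = 0.01900184 m
Δh = 0.12768 + 0.01900184 = 0.14668184 m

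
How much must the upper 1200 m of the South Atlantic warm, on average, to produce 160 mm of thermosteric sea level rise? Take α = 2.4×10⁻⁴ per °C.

ΔT ≈ 0.56 °C

ΔT = Δh/(αH) = 0.16 / (2.4×10⁻⁴ × 1200) ≈ 0.5556 °C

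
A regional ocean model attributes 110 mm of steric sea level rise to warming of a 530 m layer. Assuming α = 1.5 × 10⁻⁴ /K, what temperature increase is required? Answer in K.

ΔT ≈ 1.38 K

ΔT = Δh/(αH) = 0.11 / (1.5×10⁻⁴ × 530) ≈ 1.384 K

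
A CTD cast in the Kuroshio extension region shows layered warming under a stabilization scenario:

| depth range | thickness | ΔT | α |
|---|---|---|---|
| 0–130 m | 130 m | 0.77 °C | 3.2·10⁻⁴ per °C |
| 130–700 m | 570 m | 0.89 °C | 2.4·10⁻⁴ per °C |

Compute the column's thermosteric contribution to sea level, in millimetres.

about 150 mm

130 × 0.77 × 3.2×10⁻⁴ = 0.032032 m
130–700 m: 570 × 0.89 × 2.4×10⁻⁴ = 0.121752 m
Δh = 0.032032 + 0.121752 = 0.153784 m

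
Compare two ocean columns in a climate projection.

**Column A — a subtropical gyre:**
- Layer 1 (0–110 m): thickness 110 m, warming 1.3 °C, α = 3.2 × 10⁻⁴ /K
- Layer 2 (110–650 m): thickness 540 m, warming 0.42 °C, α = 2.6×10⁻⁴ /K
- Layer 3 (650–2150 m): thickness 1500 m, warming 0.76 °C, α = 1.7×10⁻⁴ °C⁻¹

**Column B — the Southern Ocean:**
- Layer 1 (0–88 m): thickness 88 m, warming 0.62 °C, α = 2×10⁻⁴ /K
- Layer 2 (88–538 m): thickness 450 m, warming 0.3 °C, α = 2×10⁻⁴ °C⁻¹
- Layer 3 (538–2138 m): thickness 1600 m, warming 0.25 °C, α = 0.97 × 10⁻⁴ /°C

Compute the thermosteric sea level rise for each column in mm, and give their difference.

A 0–110 m: 1.3 × 3.2×10⁻⁴ × 110 = 0.04576 m
A 2.6×10⁻⁴ × 0.42 × 540 = 0.058968 m
A 1.7×10⁻⁴ × 0.76 × 1500 = 0.19380 m
A total: 0.298528 m
B Layer 1: 88 × 0.62 × 2×10⁻⁴ = 0.010912 m
B 88–538 m: 2×10⁻⁴ × 0.3 × 450 = 0.02700 m
B 538–2138 m: 0.25 × 1600 × 0.97×10⁻⁴ = 0.03880 m
B total: 0.076712 m
Difference: 0.298528 − 0.076712 = 0.221816 m

Δh_A ≈ 299 mm, Δh_B ≈ 76.7 mm; difference ≈ 222 mm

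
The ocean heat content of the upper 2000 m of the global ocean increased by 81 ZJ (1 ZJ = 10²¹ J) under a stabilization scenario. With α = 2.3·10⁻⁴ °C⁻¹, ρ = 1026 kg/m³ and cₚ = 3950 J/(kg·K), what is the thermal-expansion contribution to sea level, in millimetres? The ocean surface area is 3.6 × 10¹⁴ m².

Per unit area: Q = 81×10²¹ / (3.6×10¹⁴) = 2.25×10⁸ J/m²
Δh = αQ/(ρcₚ) = 2.3×10⁻⁴ × 2.25×10⁸ / (1026 × 3950) ≈ 0.012769 m

12.8 mm of thermosteric rise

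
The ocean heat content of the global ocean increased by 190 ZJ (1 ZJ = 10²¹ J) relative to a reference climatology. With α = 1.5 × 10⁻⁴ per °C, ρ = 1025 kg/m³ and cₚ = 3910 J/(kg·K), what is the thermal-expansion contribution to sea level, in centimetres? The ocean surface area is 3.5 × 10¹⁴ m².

2.03 cm of thermosteric rise

Per unit area: Q = 190×10²¹ / (3.5×10¹⁴) ≈ 5.429×10⁸ J/m²
Δh = αQ/(ρcₚ) = 1.5×10⁻⁴ × 5.429×10⁸ / (1025 × 3910) ≈ 0.020319 m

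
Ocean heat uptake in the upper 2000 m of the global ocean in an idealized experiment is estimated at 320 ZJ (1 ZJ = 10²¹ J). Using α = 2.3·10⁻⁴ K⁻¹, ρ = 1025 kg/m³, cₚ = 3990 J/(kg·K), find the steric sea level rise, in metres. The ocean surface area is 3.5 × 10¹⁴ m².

about 0.0514 m

Per unit area: Q = 320×10²¹ / (3.5×10¹⁴) ≈ 9.143×10⁸ J/m²
Δh = αQ/(ρcₚ) = 2.3×10⁻⁴ × 9.143×10⁸ / (1025 × 3990) ≈ 0.051419 m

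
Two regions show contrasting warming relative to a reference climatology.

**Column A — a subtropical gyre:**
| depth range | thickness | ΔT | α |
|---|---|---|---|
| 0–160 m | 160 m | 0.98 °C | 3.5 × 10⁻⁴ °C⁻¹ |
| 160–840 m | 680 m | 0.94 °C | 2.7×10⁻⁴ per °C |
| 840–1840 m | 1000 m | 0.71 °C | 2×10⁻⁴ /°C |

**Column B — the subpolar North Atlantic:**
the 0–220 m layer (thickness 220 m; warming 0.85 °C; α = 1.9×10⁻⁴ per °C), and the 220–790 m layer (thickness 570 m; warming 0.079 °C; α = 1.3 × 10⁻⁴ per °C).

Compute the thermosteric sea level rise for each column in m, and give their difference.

A: 0.369 m; B: 0.0414 m; difference 0.328 m

A 0–160 m: 160 × 0.98 × 3.5×10⁻⁴ = 0.05488 m
A 160–840 m: 680 × 0.94 × 2.7×10⁻⁴ = 0.172584 m
A Layer 3: 0.71 × 2×10⁻⁴ × 1000 = 0.14200 m
A total: 0.369464 m
B 220 × 0.85 × 1.9×10⁻⁴ = 0.03553 m
B 220–790 m: 570 × 1.3×10⁻⁴ × 0.079 = 0.0058539 m
B total: 0.0413839 m
Difference: 0.369464 − 0.0413839 = 0.3280801 m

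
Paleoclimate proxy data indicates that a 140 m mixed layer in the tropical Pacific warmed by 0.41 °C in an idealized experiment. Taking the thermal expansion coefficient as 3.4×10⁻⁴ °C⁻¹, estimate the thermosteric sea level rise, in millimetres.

Δh = αΔT·H = 3.4×10⁻⁴ × 0.41 × 140 = 0.019516 m

Δh = 19.5 mm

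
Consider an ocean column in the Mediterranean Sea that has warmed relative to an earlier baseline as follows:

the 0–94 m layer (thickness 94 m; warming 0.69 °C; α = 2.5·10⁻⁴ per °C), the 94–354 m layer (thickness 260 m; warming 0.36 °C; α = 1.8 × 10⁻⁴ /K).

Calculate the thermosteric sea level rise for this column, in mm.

about 33 mm

2.5×10⁻⁴ × 94 × 0.69 = 0.016215 m
0.36 × 260 × 1.8×10⁻⁴ = 0.016848 m
Δh = 0.016215 + 0.016848 = 0.033063 m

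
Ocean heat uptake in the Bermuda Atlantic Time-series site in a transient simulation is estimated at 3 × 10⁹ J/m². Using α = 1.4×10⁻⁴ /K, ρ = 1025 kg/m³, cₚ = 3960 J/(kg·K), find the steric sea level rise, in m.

0.103 m

Δh = αQ/(ρcₚ) = 1.4×10⁻⁴ × 3×10⁹ / (1025 × 3960) ≈ 0.10347 m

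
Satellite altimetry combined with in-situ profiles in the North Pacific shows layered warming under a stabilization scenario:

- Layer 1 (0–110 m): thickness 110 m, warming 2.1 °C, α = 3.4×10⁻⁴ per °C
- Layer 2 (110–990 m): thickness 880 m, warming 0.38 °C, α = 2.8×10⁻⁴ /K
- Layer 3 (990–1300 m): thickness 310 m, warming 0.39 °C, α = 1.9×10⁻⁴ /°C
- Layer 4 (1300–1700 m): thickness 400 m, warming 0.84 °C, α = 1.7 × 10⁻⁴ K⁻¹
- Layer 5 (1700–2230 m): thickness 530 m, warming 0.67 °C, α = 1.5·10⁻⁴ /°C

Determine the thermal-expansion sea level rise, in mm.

2.1 × 110 × 3.4×10⁻⁴ = 0.07854 m
Layer 2: 2.8×10⁻⁴ × 880 × 0.38 = 0.093632 m
Layer 3: 0.39 × 1.9×10⁻⁴ × 310 = 0.022971 m
Layer 4: 400 × 0.84 × 1.7×10⁻⁴ = 0.05712 m
1700–2230 m: 530 × 1.5×10⁻⁴ × 0.67 = 0.053265 m
Δh = 0.07854 + 0.093632 + 0.022971 + 0.05712 + 0.053265 = 0.305528 m

306 mm of thermosteric rise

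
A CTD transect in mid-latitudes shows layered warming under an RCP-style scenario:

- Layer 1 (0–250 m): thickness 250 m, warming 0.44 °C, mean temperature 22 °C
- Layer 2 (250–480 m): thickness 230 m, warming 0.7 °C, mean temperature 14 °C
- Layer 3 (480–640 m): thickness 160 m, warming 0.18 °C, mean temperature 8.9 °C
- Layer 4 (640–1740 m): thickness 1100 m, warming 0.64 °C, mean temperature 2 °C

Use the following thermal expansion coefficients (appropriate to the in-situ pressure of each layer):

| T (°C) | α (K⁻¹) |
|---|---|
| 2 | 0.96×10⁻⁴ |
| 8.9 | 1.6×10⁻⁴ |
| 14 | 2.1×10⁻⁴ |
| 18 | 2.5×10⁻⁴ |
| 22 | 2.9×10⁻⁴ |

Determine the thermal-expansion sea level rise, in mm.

Δh ≈ 138 mm

Layer 1 at 22 °C → α = 2.9×10⁻⁴ K⁻¹
Layer 2 at 14 °C → α = 2.1×10⁻⁴ K⁻¹
Layer 3 at 8.9 °C → α = 1.6×10⁻⁴ K⁻¹
Layer 4 at 2 °C → α = 0.96×10⁻⁴ K⁻¹
Layer 1: 0.44 × 250 × 2.9×10⁻⁴ = 0.03190 m
250–480 m: 2.1×10⁻⁴ × 0.7 × 230 = 0.03381 m
160 × 1.6×10⁻⁴ × 0.18 = 0.004608 m
640–1740 m: 1100 × 0.96×10⁻⁴ × 0.64 = 0.067584 m
Δh = 0.03190 + 0.03381 + 0.004608 + 0.067584 = 0.137902 m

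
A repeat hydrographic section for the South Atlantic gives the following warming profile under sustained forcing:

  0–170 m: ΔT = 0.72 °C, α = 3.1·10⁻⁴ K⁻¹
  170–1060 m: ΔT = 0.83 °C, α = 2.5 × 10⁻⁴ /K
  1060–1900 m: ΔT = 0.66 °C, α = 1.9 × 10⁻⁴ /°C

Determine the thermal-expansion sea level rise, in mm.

about 328 mm

Layer 1: 170 × 0.72 × 3.1×10⁻⁴ = 0.037944 m
170–1060 m: 890 × 0.83 × 2.5×10⁻⁴ = 0.184675 m
1.9×10⁻⁴ × 0.66 × 840 = 0.105336 m
Δh = 0.037944 + 0.184675 + 0.105336 = 0.327955 m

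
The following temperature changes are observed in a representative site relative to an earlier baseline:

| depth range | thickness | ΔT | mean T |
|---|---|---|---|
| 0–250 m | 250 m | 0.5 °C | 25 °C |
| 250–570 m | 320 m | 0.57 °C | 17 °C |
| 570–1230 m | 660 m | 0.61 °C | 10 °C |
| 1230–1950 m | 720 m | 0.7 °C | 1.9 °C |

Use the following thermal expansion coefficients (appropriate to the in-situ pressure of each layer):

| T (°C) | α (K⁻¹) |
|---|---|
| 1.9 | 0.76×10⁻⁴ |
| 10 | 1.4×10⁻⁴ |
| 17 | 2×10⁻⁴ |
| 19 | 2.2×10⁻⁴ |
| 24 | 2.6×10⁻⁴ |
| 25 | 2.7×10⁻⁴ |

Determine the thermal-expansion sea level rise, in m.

about 0.165 m

Layer 1 at 25 °C → α = 2.7×10⁻⁴ K⁻¹
Layer 2 at 17 °C → α = 2×10⁻⁴ K⁻¹
Layer 3 at 10 °C → α = 1.4×10⁻⁴ K⁻¹
Layer 4 at 1.9 °C → α = 0.76×10⁻⁴ K⁻¹
Layer 1: 0.5 × 2.7×10⁻⁴ × 250 = 0.03375 m
Layer 2: 0.57 × 2×10⁻⁴ × 320 = 0.03648 m
570–1230 m: 660 × 0.61 × 1.4×10⁻⁴ = 0.056364 m
720 × 0.7 × 0.76×10⁻⁴ = 0.038304 m
Δh = 0.03375 + 0.03648 + 0.056364 + 0.038304 = 0.164898 m ≈ 0.165 m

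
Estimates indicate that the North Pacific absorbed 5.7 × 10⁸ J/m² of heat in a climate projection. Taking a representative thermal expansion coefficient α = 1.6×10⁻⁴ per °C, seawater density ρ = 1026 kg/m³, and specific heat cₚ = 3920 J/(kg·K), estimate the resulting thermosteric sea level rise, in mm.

Δh = αQ/(ρcₚ) = 1.6×10⁻⁴ × 5.7×10⁸ / (1026 × 3920) ≈ 0.022676 m

22.7 mm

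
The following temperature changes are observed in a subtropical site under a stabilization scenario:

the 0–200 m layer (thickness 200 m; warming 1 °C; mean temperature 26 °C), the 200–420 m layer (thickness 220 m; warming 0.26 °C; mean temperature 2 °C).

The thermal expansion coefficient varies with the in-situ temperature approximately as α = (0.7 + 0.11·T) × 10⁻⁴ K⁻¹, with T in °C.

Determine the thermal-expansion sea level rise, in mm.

Layer 1: α = (0.7 + 0.11×26)×10⁻⁴ = 3.56×10⁻⁴ K⁻¹
Layer 2: α = (0.7 + 0.11×2)×10⁻⁴ = 0.92×10⁻⁴ K⁻¹
0–200 m: 3.56×10⁻⁴ × 1 × 200 = 0.07120 m
Layer 2: 0.26 × 220 × 0.92×10⁻⁴ = 0.0052624 m
Δh = 0.07120 + 0.0052624 = 0.0764624 m

76.5 mm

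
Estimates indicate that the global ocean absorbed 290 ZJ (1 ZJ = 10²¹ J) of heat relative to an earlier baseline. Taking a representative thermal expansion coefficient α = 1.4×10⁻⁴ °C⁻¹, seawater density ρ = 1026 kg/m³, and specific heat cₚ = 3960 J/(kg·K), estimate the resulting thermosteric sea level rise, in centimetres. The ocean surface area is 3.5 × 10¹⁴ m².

2.86 cm of thermosteric rise

Per unit area: Q = 290×10²¹ / (3.5×10¹⁴) ≈ 8.286×10⁸ J/m²
Δh = αQ/(ρcₚ) = 1.4×10⁻⁴ × 8.286×10⁸ / (1026 × 3960) ≈ 0.028552 m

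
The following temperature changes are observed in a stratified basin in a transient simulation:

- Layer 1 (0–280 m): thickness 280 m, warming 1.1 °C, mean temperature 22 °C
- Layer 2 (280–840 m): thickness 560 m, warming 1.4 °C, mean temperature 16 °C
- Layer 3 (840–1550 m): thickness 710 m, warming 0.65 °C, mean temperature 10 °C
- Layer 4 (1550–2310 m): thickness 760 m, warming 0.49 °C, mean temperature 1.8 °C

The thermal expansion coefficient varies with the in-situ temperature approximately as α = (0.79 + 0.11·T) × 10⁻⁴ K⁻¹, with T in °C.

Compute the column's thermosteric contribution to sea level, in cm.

Layer 1: α = (0.79 + 0.11×22)×10⁻⁴ = 3.21×10⁻⁴ K⁻¹
Layer 2: α = (0.79 + 0.11×16)×10⁻⁴ = 2.55×10⁻⁴ K⁻¹
Layer 3: α = (0.79 + 0.11×10)×10⁻⁴ = 1.89×10⁻⁴ K⁻¹
Layer 4: α = (0.79 + 0.11×1.8)×10⁻⁴ = 0.988×10⁻⁴ K⁻¹
0–280 m: 280 × 3.21×10⁻⁴ × 1.1 = 0.098868 m
1.4 × 2.55×10⁻⁴ × 560 = 0.19992 m
840–1550 m: 710 × 1.89×10⁻⁴ × 0.65 = 0.0872235 m
1550–2310 m: 0.988×10⁻⁴ × 0.49 × 760 = 0.03679312 m
Δh = 0.098868 + 0.19992 + 0.0872235 + 0.03679312 = 0.42280462 m

42 cm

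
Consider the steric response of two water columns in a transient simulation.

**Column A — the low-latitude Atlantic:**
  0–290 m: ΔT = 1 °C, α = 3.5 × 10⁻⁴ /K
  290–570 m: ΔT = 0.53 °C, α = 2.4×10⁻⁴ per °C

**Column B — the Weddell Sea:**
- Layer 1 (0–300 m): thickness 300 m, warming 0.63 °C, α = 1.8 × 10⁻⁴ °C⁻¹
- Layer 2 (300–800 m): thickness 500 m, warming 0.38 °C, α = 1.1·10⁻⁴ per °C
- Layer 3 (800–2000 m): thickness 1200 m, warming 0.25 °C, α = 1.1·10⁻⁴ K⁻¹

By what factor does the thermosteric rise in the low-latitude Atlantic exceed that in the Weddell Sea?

A 0–290 m: 3.5×10⁻⁴ × 290 × 1 = 0.10150 m
A 290–570 m: 0.53 × 280 × 2.4×10⁻⁴ = 0.035616 m
A total: 0.137116 m
B Layer 1: 1.8×10⁻⁴ × 0.63 × 300 = 0.03402 m
B 1.1×10⁻⁴ × 500 × 0.38 = 0.02090 m
B 800–2000 m: 1.1×10⁻⁴ × 0.25 × 1200 = 0.03300 m
B total: 0.08792 m
Ratio: 0.137116 / 0.08792 ≈ 1.560

1.56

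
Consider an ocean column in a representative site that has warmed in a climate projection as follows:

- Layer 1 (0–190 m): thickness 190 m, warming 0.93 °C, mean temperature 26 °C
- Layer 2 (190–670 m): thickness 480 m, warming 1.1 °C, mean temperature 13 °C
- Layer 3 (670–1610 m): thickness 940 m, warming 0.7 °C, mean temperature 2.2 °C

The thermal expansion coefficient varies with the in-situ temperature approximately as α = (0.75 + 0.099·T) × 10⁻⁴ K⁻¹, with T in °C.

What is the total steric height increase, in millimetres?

Layer 1: α = (0.75 + 0.099×26)×10⁻⁴ = 3.324×10⁻⁴ K⁻¹
Layer 2: α = (0.75 + 0.099×13)×10⁻⁴ = 2.037×10⁻⁴ K⁻¹
Layer 3: α = (0.75 + 0.099×2.2)×10⁻⁴ = 0.9678×10⁻⁴ K⁻¹
0–190 m: 0.93 × 190 × 3.324×10⁻⁴ = 0.05873508 m
190–670 m: 480 × 1.1 × 2.037×10⁻⁴ = 0.1075536 m
670–1610 m: 0.7 × 0.9678×10⁻⁴ × 940 = 0.06368124 m
Δh = 0.05873508 + 0.1075536 + 0.06368124 = 0.22996992 m

230 mm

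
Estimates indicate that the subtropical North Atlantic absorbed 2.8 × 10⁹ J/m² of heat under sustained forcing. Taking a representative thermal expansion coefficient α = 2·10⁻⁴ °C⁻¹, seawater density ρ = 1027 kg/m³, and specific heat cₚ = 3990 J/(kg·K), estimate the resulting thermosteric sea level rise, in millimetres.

Δh = αQ/(ρcₚ) = 2×10⁻⁴ × 2.8×10⁹ / (1027 × 3990) ≈ 0.13666 m

Δh = 140 mm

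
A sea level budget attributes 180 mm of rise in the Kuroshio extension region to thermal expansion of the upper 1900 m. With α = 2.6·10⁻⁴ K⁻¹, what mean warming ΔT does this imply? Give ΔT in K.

ΔT = Δh/(αH) = 0.18 / (2.6×10⁻⁴ × 1900) ≈ 0.3644 K

about 0.36 K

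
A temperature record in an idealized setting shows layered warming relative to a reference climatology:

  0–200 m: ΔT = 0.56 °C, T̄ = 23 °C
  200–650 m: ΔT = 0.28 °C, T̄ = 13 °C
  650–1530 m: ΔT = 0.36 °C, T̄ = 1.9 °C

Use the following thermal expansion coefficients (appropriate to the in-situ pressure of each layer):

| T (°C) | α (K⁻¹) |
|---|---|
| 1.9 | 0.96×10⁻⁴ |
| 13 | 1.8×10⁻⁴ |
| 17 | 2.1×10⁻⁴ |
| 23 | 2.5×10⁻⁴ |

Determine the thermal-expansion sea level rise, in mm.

Layer 1 at 23 °C → α = 2.5×10⁻⁴ K⁻¹
Layer 2 at 13 °C → α = 1.8×10⁻⁴ K⁻¹
Layer 3 at 1.9 °C → α = 0.96×10⁻⁴ K⁻¹
200 × 0.56 × 2.5×10⁻⁴ = 0.02800 m
Layer 2: 450 × 1.8×10⁻⁴ × 0.28 = 0.02268 m
0.96×10⁻⁴ × 880 × 0.36 = 0.0304128 m
Δh = 0.02800 + 0.02268 + 0.0304128 = 0.0810928 m

about 81.1 mm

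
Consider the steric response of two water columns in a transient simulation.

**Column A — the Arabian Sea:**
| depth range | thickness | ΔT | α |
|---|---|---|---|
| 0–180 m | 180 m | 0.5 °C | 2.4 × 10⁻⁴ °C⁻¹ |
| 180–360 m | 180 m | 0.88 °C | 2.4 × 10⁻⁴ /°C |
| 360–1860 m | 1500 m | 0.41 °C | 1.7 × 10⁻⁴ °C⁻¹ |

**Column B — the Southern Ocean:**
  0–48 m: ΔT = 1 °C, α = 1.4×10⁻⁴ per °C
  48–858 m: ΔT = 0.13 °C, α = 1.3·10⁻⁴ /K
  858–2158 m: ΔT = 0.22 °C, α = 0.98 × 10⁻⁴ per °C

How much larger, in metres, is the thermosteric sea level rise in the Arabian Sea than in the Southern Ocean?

A 0.5 × 180 × 2.4×10⁻⁴ = 0.02160 m
A 180–360 m: 180 × 0.88 × 2.4×10⁻⁴ = 0.038016 m
A 360–1860 m: 0.41 × 1500 × 1.7×10⁻⁴ = 0.10455 m
A total: 0.164166 m
B 1.4×10⁻⁴ × 48 × 1 = 0.00672 m
B 48–858 m: 810 × 1.3×10⁻⁴ × 0.13 = 0.013689 m
B 1300 × 0.22 × 0.98×10⁻⁴ = 0.028028 m
B total: 0.048437 m
Difference: 0.164166 − 0.048437 = 0.115729 m

Δh_A − Δh_B ≈ 0.116 m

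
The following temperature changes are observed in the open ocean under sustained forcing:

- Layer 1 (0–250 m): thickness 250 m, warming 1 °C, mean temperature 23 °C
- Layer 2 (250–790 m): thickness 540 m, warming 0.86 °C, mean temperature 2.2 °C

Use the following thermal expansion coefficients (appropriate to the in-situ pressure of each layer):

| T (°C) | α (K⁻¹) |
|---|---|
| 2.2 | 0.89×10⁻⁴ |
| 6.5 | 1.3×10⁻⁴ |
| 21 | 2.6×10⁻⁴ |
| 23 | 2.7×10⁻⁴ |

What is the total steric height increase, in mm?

Layer 1 at 23 °C → α = 2.7×10⁻⁴ K⁻¹
Layer 2 at 2.2 °C → α = 0.89×10⁻⁴ K⁻¹
0–250 m: 1 × 250 × 2.7×10⁻⁴ = 0.06750 m
250–790 m: 0.89×10⁻⁴ × 0.86 × 540 = 0.0413316 m
Δh = 0.06750 + 0.0413316 = 0.1088316 m

Δh ≈ 109 mm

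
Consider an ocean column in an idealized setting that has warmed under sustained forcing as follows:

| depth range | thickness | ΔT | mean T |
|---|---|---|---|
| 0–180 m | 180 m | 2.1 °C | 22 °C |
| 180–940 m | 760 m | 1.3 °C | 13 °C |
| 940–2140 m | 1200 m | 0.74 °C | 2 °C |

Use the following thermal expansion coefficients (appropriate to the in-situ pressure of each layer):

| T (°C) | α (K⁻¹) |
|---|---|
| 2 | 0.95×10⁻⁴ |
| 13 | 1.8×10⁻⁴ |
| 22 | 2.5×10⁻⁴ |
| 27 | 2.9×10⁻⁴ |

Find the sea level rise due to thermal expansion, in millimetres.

357 mm of thermosteric rise

Layer 1 at 22 °C → α = 2.5×10⁻⁴ K⁻¹
Layer 2 at 13 °C → α = 1.8×10⁻⁴ K⁻¹
Layer 3 at 2 °C → α = 0.95×10⁻⁴ K⁻¹
0–180 m: 2.1 × 2.5×10⁻⁴ × 180 = 0.09450 m
760 × 1.3 × 1.8×10⁻⁴ = 0.17784 m
940–2140 m: 1200 × 0.95×10⁻⁴ × 0.74 = 0.08436 m
Δh = 0.09450 + 0.17784 + 0.08436 = 0.35670 m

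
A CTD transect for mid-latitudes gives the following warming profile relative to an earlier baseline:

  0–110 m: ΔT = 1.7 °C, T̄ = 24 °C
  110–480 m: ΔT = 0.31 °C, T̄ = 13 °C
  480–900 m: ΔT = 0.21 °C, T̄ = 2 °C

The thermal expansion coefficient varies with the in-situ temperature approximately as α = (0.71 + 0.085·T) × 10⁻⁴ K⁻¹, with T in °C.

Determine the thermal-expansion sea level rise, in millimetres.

Δh ≈ 80.0 mm

Layer 1: α = (0.71 + 0.085×24)×10⁻⁴ = 2.75×10⁻⁴ K⁻¹
Layer 2: α = (0.71 + 0.085×13)×10⁻⁴ = 1.815×10⁻⁴ K⁻¹
Layer 3: α = (0.71 + 0.085×2)×10⁻⁴ = 0.88×10⁻⁴ K⁻¹
Layer 1: 1.7 × 2.75×10⁻⁴ × 110 = 0.051425 m
110–480 m: 1.815×10⁻⁴ × 0.31 × 370 = 0.02081805 m
Layer 3: 0.88×10⁻⁴ × 0.21 × 420 = 0.0077616 m
Δh = 0.051425 + 0.02081805 + 0.0077616 = 0.08000465 m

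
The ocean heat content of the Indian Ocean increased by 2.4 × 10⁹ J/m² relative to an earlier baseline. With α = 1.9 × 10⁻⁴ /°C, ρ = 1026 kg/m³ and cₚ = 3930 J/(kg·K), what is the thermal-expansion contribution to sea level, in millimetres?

Δh = αQ/(ρcₚ) = 1.9×10⁻⁴ × 2.4×10⁹ / (1026 × 3930) ≈ 0.11309 m

113 mm of thermosteric rise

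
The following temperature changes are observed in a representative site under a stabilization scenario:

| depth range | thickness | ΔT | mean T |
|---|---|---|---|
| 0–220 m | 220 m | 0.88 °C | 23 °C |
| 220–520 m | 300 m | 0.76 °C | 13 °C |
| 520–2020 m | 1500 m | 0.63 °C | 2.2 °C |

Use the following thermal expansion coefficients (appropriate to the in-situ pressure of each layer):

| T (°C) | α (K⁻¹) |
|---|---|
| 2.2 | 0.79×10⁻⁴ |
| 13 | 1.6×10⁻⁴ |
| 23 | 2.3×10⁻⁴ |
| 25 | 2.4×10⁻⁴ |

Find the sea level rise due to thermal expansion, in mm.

Δh ≈ 160 mm

Layer 1 at 23 °C → α = 2.3×10⁻⁴ K⁻¹
Layer 2 at 13 °C → α = 1.6×10⁻⁴ K⁻¹
Layer 3 at 2.2 °C → α = 0.79×10⁻⁴ K⁻¹
0.88 × 220 × 2.3×10⁻⁴ = 0.044528 m
220–520 m: 300 × 1.6×10⁻⁴ × 0.76 = 0.03648 m
520–2020 m: 1500 × 0.63 × 0.79×10⁻⁴ = 0.074655 m
Δh = 0.044528 + 0.03648 + 0.074655 = 0.155663 m ≈ 160 mm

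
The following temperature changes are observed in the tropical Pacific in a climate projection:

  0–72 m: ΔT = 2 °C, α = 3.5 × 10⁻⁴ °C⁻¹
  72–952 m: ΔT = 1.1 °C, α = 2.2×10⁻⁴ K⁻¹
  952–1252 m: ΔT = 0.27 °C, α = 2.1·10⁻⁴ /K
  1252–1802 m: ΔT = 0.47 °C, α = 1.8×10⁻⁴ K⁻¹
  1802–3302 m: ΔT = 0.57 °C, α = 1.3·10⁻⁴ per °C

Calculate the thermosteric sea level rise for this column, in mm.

72 × 2 × 3.5×10⁻⁴ = 0.05040 m
Layer 2: 1.1 × 2.2×10⁻⁴ × 880 = 0.21296 m
952–1252 m: 300 × 2.1×10⁻⁴ × 0.27 = 0.01701 m
Layer 4: 1.8×10⁻⁴ × 550 × 0.47 = 0.04653 m
0.57 × 1500 × 1.3×10⁻⁴ = 0.11115 m
Δh = 0.05040 + 0.21296 + 0.01701 + 0.04653 + 0.11115 = 0.43805 m

Δh = 438 mm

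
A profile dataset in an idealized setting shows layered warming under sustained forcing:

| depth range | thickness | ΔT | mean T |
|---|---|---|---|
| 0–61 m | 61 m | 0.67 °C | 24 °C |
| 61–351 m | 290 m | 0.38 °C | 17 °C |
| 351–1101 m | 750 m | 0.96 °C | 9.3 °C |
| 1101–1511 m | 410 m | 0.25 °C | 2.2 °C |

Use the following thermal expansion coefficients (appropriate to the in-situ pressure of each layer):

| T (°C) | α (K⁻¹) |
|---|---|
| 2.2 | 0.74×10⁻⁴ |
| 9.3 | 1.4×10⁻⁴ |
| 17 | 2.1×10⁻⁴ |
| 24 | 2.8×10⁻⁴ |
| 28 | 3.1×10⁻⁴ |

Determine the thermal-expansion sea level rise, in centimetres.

Layer 1 at 24 °C → α = 2.8×10⁻⁴ K⁻¹
Layer 2 at 17 °C → α = 2.1×10⁻⁴ K⁻¹
Layer 3 at 9.3 °C → α = 1.4×10⁻⁴ K⁻¹
Layer 4 at 2.2 °C → α = 0.74×10⁻⁴ K⁻¹
0–61 m: 0.67 × 61 × 2.8×10⁻⁴ = 0.0114436 m
61–351 m: 2.1×10⁻⁴ × 0.38 × 290 = 0.023142 m
Layer 3: 0.96 × 750 × 1.4×10⁻⁴ = 0.10080 m
0.74×10⁻⁴ × 0.25 × 410 = 0.007585 m
Δh = 0.0114436 + 0.023142 + 0.10080 + 0.007585 = 0.1429706 m ≈ 14.3 cm

14.3 cm of thermosteric rise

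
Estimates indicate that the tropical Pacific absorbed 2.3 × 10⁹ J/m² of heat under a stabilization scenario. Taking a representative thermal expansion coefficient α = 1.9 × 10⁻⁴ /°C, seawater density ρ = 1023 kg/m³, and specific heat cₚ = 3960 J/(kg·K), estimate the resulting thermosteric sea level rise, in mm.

Δh = αQ/(ρcₚ) = 1.9×10⁻⁴ × 2.3×10⁹ / (1023 × 3960) ≈ 0.10787 m

Δh ≈ 108 mm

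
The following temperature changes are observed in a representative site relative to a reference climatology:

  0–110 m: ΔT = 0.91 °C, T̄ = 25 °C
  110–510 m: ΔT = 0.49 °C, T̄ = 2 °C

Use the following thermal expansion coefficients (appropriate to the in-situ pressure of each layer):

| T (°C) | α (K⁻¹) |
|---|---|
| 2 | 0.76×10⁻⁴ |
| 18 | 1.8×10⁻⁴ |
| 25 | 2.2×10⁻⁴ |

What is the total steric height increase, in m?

Layer 1 at 25 °C → α = 2.2×10⁻⁴ K⁻¹
Layer 2 at 2 °C → α = 0.76×10⁻⁴ K⁻¹
Layer 1: 0.91 × 110 × 2.2×10⁻⁴ = 0.022022 m
Layer 2: 0.76×10⁻⁴ × 400 × 0.49 = 0.014896 m
Δh = 0.022022 + 0.014896 = 0.036918 m

0.037 m of thermosteric rise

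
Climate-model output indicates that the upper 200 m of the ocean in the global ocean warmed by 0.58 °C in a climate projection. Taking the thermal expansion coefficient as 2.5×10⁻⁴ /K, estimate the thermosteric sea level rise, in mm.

about 29 mm

Δh = αΔT·H = 2.5×10⁻⁴ × 0.58 × 200 = 0.02900 m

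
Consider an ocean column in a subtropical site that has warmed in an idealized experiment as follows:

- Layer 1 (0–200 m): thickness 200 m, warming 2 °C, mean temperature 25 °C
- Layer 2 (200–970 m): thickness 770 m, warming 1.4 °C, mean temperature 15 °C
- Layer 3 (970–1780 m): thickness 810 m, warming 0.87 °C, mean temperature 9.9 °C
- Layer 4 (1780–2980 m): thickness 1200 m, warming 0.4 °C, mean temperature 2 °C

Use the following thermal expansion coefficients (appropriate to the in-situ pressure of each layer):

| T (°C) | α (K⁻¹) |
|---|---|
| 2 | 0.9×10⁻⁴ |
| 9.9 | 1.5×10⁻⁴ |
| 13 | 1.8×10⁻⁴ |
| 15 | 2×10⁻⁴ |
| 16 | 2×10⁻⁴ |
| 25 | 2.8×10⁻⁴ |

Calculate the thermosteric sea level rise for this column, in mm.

Layer 1 at 25 °C → α = 2.8×10⁻⁴ K⁻¹
Layer 2 at 15 °C → α = 2×10⁻⁴ K⁻¹
Layer 3 at 9.9 °C → α = 1.5×10⁻⁴ K⁻¹
Layer 4 at 2 °C → α = 0.9×10⁻⁴ K⁻¹
0–200 m: 200 × 2.8×10⁻⁴ × 2 = 0.11200 m
Layer 2: 1.4 × 770 × 2×10⁻⁴ = 0.21560 m
Layer 3: 0.87 × 1.5×10⁻⁴ × 810 = 0.105705 m
1200 × 0.4 × 0.9×10⁻⁴ = 0.04320 m
Δh = 0.11200 + 0.21560 + 0.105705 + 0.04320 = 0.476505 m

Δh = 477 mm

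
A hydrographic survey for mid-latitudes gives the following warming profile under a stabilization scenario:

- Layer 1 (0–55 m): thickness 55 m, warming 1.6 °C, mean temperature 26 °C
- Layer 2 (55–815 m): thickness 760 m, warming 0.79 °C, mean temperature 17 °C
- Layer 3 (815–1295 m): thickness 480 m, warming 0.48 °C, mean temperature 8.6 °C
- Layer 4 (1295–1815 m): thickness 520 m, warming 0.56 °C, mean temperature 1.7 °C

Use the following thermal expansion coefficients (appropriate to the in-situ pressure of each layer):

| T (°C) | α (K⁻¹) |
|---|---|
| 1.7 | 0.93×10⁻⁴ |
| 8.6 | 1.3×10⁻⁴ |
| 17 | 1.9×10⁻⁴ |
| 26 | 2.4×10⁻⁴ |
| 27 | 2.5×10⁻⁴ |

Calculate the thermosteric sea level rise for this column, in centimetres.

Layer 1 at 26 °C → α = 2.4×10⁻⁴ K⁻¹
Layer 2 at 17 °C → α = 1.9×10⁻⁴ K⁻¹
Layer 3 at 8.6 °C → α = 1.3×10⁻⁴ K⁻¹
Layer 4 at 1.7 °C → α = 0.93×10⁻⁴ K⁻¹
0–55 m: 1.6 × 55 × 2.4×10⁻⁴ = 0.02112 m
1.9×10⁻⁴ × 0.79 × 760 = 0.114076 m
0.48 × 480 × 1.3×10⁻⁴ = 0.029952 m
1295–1815 m: 0.56 × 520 × 0.93×10⁻⁴ = 0.0270816 m
Δh = 0.02112 + 0.114076 + 0.029952 + 0.0270816 = 0.1922296 m

about 19.2 cm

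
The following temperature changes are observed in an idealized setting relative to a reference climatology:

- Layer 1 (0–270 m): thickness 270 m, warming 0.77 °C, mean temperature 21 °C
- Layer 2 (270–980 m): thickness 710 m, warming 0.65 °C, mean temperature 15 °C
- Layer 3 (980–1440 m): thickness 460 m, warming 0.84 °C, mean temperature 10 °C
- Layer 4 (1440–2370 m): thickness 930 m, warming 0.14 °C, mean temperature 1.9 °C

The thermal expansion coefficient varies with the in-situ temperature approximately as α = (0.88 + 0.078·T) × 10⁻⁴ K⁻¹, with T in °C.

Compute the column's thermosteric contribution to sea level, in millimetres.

224 mm

Layer 1: α = (0.88 + 0.078×21)×10⁻⁴ = 2.518×10⁻⁴ K⁻¹
Layer 2: α = (0.88 + 0.078×15)×10⁻⁴ = 2.05×10⁻⁴ K⁻¹
Layer 3: α = (0.88 + 0.078×10)×10⁻⁴ = 1.66×10⁻⁴ K⁻¹
Layer 4: α = (0.88 + 0.078×1.9)×10⁻⁴ = 1.0282×10⁻⁴ K⁻¹
Layer 1: 0.77 × 2.518×10⁻⁴ × 270 = 0.05234922 m
270–980 m: 0.65 × 2.05×10⁻⁴ × 710 = 0.0946075 m
980–1440 m: 460 × 0.84 × 1.66×10⁻⁴ = 0.0641424 m
Layer 4: 0.14 × 1.0282×10⁻⁴ × 930 = 0.013387164 m
Δh = 0.05234922 + 0.0946075 + 0.0641424 + 0.013387164 = 0.224486284 m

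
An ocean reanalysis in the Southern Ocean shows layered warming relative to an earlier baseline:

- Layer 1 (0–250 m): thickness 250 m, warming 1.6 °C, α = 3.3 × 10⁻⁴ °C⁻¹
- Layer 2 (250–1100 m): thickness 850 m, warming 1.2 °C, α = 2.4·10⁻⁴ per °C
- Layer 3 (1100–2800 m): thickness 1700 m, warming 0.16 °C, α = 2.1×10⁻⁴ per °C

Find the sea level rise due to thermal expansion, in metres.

0.434 m

0–250 m: 250 × 1.6 × 3.3×10⁻⁴ = 0.13200 m
1.2 × 2.4×10⁻⁴ × 850 = 0.24480 m
1100–2800 m: 1700 × 2.1×10⁻⁴ × 0.16 = 0.05712 m
Δh = 0.13200 + 0.24480 + 0.05712 = 0.43392 m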